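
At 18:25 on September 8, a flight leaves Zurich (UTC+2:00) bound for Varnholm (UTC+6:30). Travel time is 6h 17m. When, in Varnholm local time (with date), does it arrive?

Convert departure to UTC: 18:25 − 2:00 = 16:25 UTC on Sep 8.
Add 6 hours 17 minutes travel time → 22:42 UTC.
Varnholm is UTC+6:30, so local arrival = 22:42 + 6:30 = 05:12 on Sep 9.

05:12 on September 9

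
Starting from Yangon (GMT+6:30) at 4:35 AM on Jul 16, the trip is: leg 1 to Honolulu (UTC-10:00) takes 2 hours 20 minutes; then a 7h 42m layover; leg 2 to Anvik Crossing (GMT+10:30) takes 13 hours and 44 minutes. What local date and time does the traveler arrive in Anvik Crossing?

Convert departure to UTC: 4:35 AM − 6:30 = 10:05 PM UTC on Jul 15.
Add 2 hours 20 minutes leg 1 → 12:25 AM UTC (Jul 16).
Add 7 hours 42 minutes layover in Honolulu → 8:07 AM UTC.
Add 13 hours 44 minutes leg 2 → 9:51 PM UTC.
Anvik Crossing is UTC+10:30, so local arrival = 9:51 PM + 10:30 = 8:21 AM on Jul 17.

8:21 AM on July 17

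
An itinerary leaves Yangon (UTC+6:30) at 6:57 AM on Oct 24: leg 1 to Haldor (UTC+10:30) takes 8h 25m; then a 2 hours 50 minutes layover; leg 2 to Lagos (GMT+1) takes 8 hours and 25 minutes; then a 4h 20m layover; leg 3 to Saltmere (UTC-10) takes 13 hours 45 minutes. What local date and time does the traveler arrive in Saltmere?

4:12 AM on Oct 25

Convert departure to UTC: 6:57 AM − 6:30 = 12:27 AM UTC on Oct 24.
Add 8 hours and 25 minutes leg 1 → 8:52 AM UTC.
Add 2 hours and 50 minutes layover in Haldor → 11:42 AM UTC.
Add 8 hours 25 minutes leg 2 → 8:07 PM UTC.
Add 4 hours and 20 minutes layover in Lagos → 12:27 AM UTC (Oct 25).
Add 13 hours 45 minutes leg 3 → 2:12 PM UTC.
Saltmere is UTC−10:00, so local arrival = 2:12 PM − 10:00 = 4:12 AM on Oct 25.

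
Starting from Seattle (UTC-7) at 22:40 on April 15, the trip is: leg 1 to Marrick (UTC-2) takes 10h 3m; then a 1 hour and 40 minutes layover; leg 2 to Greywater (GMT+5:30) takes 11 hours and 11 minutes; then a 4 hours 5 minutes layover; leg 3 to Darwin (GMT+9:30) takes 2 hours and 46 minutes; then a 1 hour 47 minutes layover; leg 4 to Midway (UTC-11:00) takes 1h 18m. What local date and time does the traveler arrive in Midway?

03:30 on April 17

Convert departure to UTC: 22:40 + 7:00 = 05:40 UTC on Apr 16.
Add 10 hours 3 minutes leg 1 → 15:43 UTC.
Add 1 hour 40 minutes layover in Marrick → 17:23 UTC.
Add 11 hours and 11 minutes leg 2 → 04:34 UTC (Apr 17).
Add 4 hours and 5 minutes layover in Greywater → 08:39 UTC.
Add 2 hours 46 minutes leg 3 → 11:25 UTC.
Add 1 hour and 47 minutes layover in Darwin → 13:12 UTC.
Add 1 hour and 18 minutes leg 4 → 14:30 UTC.
Midway is UTC−11:00, so local arrival = 14:30 − 11:00 = 03:30 on Apr 17.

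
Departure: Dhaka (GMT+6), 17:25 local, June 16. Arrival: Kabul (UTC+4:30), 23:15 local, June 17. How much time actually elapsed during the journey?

Kabul is 1:30 behind Dhaka.
Clock-face elapsed time (ignoring zones) is 29 hours 50 minutes.
Actual elapsed = 29 hours 50 minutes + 1:30 = 31 hours 20 minutes.

31 hours 20 minutes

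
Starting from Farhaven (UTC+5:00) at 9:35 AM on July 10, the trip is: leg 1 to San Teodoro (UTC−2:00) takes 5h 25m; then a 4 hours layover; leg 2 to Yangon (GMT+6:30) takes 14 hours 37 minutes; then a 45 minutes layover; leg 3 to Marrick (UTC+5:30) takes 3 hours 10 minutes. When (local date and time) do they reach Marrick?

2:02 PM on July 11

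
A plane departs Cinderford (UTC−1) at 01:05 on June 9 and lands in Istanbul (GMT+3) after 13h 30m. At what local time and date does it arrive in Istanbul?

Convert departure to UTC: 01:05 + 1:00 = 02:05 UTC on Jun 9.
Add 13 hours 30 minutes travel time → 15:35 UTC.
Istanbul is UTC+3:00, so local arrival = 15:35 + 3:00 = 18:35 on Jun 9.

18:35 on June 9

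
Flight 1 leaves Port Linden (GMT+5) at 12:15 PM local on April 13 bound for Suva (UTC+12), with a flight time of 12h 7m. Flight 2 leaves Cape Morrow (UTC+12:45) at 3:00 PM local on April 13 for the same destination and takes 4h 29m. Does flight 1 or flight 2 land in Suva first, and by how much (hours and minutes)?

the second, by 12 hours 38 minutes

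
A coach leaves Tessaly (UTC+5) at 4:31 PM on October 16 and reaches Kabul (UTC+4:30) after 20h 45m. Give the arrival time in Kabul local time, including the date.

Convert departure to UTC: 4:31 PM − 5:00 = 11:31 AM UTC on Oct 16.
Add 20 hours 45 minutes travel time → 8:16 AM UTC (Oct 17).
Kabul is UTC+4:30, so local arrival = 8:16 AM + 4:30 = 12:46 PM on Oct 17.

12:46 PM on October 17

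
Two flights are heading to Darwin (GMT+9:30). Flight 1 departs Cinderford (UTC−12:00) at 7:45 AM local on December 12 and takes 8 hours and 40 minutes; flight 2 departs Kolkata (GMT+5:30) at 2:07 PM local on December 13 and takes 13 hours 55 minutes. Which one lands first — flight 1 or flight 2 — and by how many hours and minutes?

the first, by 18 hours 7 minutes

Flight 1 in UTC: 7:45 AM + 12:00 = 7:45 PM on Dec 12.
+8 hours and 40 minutes → arrive 4:25 AM UTC on Dec 13.
Flight 2 in UTC: 2:07 PM − 5:30 = 8:37 AM on Dec 13.
+13 hours and 55 minutes → arrive 10:32 PM UTC on Dec 13.
Flight 1 lands earlier by 18 hours 7 minutes.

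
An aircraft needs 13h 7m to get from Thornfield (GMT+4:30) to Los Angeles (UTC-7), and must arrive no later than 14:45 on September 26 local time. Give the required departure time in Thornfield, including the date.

Target arrival in UTC: 14:45 + 7:00 = 21:45 on Sep 26.
Subtract 13 hours 7 minutes → departure 08:38 UTC on Sep 26.
Thornfield is UTC+4:30: 08:38 + 4:30 = 13:08 on Sep 26.

13:08 on September 26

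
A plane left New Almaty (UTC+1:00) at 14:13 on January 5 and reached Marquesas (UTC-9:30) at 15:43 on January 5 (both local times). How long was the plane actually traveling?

12 hours

Departure in UTC: 14:13 − 1:00 = 13:13 on Jan 5.
Arrival in UTC: 15:43 + 9:30 = 01:13 on Jan 6.
Elapsed = 01:13 − 13:13 (+1 day) = 12 hours.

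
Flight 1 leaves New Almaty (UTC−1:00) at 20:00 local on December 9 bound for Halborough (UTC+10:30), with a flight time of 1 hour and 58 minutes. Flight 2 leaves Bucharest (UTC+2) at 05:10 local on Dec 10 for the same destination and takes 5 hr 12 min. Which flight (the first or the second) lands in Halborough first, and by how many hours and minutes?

the first, by 9 hours 24 minutes

Flight 1 in UTC: 20:00 + 1:00 = 21:00 on Dec 9.
+1 hour 58 minutes → arrive 22:58 UTC on Dec 9.
Flight 2 in UTC: 05:10 − 2:00 = 03:10 on Dec 10.
+5 hours and 12 minutes → arrive 08:22 UTC on Dec 10.
Flight 1 lands earlier by 9 hours 24 minutes.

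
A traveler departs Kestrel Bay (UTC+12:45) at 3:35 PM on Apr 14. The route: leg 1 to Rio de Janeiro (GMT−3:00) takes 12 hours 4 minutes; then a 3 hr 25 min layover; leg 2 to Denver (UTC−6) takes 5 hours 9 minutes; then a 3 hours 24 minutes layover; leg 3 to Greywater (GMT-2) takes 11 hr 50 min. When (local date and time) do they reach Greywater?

Convert departure to UTC: 3:35 PM − 12:45 = 2:50 AM UTC on Apr 14.
Add 12 hours and 4 minutes leg 1 → 2:54 PM UTC.
Add 3 hours and 25 minutes layover in Rio de Janeiro → 6:19 PM UTC.
Add 5 hours 9 minutes leg 2 → 11:28 PM UTC.
Add 3 hours 24 minutes layover in Denver → 2:52 AM UTC (Apr 15).
Add 11 hours 50 minutes leg 3 → 2:42 PM UTC.
Greywater is UTC−2:00, so local arrival = 2:42 PM − 2:00 = 12:42 PM on Apr 15.

12:42 PM on April 15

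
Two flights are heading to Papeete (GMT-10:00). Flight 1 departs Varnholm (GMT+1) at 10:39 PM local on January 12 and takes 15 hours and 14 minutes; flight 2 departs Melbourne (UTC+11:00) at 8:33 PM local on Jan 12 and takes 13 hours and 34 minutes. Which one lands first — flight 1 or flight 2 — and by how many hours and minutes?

the second, by 13 hours 46 minutes

Flight 1 in UTC: 10:39 PM − 1:00 = 9:39 PM on Jan 12.
+15 hours and 14 minutes → arrive 12:53 PM UTC on Jan 13.
Flight 2 in UTC: 8:33 PM − 11:00 = 9:33 AM on Jan 12.
+13 hours 34 minutes → arrive 11:07 PM UTC on Jan 12.
Flight 2 lands earlier by 13 hours 46 minutes.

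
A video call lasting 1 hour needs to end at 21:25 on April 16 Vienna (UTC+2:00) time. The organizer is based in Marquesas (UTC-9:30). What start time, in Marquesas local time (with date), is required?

08:55 on April 16

Target end time in UTC: 21:25 − 2:00 = 19:25 on Apr 16.
Subtract 1 hour → start 18:25 UTC on Apr 16.
Marquesas is UTC−9:30: 18:25 − 9:30 = 08:55 on Apr 16.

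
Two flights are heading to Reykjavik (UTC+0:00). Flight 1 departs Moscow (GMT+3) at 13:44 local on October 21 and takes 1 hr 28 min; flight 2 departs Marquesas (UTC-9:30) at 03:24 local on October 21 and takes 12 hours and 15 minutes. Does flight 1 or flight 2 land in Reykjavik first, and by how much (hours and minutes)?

Flight 1 in UTC: 13:44 − 3:00 = 10:44 on Oct 21.
+1 hour 28 minutes → arrive 12:12 UTC on Oct 21.
Flight 2 in UTC: 03:24 + 9:30 = 12:54 on Oct 21.
+12 hours and 15 minutes → arrive 01:09 UTC on Oct 22.
Flight 1 lands earlier by 12 hours 57 minutes.

the first, by 12 hours 57 minutes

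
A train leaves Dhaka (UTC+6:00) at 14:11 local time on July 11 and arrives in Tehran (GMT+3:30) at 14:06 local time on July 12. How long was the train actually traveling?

Departure in UTC: 14:11 − 6:00 = 08:11 on Jul 11.
Arrival in UTC: 14:06 − 3:30 = 10:36 on Jul 12.
Elapsed = 10:36 − 08:11 (+1 day) = 26 hours 25 minutes.

26 hours 25 minutes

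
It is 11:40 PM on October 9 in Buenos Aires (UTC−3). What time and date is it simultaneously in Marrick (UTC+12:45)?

3:25 PM on October 10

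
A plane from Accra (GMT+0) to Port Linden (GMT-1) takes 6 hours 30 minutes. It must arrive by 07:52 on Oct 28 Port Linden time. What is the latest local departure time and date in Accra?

02:22 on October 28

Target arrival in UTC: 07:52 + 1:00 = 08:52 on Oct 28.
Subtract 6 hours 30 minutes → departure 02:22 UTC on Oct 28.
Accra is UTC+0, so departure is 02:22 on Oct 28.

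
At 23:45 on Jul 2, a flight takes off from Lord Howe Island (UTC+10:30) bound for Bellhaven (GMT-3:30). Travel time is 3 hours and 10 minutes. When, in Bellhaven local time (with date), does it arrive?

Convert departure to UTC: 23:45 − 10:30 = 13:15 UTC on Jul 2.
Add 3 hours 10 minutes travel time → 16:25 UTC.
Bellhaven is UTC−3:30, so local arrival = 16:25 − 3:30 = 12:55 on Jul 2.

12:55 on July 2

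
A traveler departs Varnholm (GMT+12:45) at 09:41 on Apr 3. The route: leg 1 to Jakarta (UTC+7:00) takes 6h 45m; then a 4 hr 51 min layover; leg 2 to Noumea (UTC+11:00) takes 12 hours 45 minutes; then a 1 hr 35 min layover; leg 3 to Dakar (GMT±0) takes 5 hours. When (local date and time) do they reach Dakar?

03:52 on April 4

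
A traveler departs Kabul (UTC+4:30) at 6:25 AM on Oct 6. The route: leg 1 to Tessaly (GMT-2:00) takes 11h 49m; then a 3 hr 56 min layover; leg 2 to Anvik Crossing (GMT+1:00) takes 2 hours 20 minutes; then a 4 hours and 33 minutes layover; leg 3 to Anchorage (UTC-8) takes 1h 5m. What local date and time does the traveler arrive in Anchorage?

5:38 PM on October 6

Convert departure to UTC: 6:25 AM − 4:30 = 1:55 AM UTC on Oct 6.
Add 11 hours and 49 minutes leg 1 → 1:44 PM UTC.
Add 3 hours and 56 minutes layover in Tessaly → 5:40 PM UTC.
Add 2 hours 20 minutes leg 2 → 8:00 PM UTC.
Add 4 hours and 33 minutes layover in Anvik Crossing → 12:33 AM UTC (Oct 7).
Add 1 hour and 5 minutes leg 3 → 1:38 AM UTC.
Anchorage is UTC−8:00, so local arrival = 1:38 AM − 8:00 = 5:38 PM on Oct 6.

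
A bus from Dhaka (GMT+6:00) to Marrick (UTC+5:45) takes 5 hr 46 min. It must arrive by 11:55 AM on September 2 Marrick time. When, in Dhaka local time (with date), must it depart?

6:24 AM on Sep 2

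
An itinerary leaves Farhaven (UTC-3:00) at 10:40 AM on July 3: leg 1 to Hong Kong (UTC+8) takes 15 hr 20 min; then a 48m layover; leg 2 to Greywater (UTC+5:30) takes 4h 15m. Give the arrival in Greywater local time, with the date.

3:33 PM on July 4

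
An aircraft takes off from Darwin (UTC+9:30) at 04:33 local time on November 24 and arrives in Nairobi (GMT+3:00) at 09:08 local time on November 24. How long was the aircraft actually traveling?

11 hours 5 minutes

Nairobi is 6:30 behind Darwin.
Clock-face elapsed time (ignoring zones) is 4 hours 35 minutes.
Actual elapsed = 4 hours 35 minutes + 6:30 = 11 hours 5 minutes.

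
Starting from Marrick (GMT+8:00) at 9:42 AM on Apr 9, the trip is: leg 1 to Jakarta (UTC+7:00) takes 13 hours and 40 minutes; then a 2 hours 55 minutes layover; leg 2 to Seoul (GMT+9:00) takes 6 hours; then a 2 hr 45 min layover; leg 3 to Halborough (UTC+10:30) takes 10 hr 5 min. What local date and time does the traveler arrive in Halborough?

Convert departure to UTC: 9:42 AM − 8:00 = 1:42 AM UTC on Apr 9.
Add 13 hours and 40 minutes leg 1 → 3:22 PM UTC.
Add 2 hours and 55 minutes layover in Jakarta → 6:17 PM UTC.
Add 6 hours leg 2 → 12:17 AM UTC (Apr 10).
Add 2 hours 45 minutes layover in Seoul → 3:02 AM UTC.
Add 10 hours and 5 minutes leg 3 → 1:07 PM UTC.
Halborough is UTC+10:30, so local arrival = 1:07 PM + 10:30 = 11:37 PM on Apr 10.

11:37 PM on Apr 10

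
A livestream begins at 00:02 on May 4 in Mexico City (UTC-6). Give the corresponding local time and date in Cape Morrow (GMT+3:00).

09:02 on May 4

In UTC: 00:02 + 6:00 = 06:02 on May 4.
Cape Morrow is UTC+3:00: 06:02 + 3:00 = 09:02 on May 4.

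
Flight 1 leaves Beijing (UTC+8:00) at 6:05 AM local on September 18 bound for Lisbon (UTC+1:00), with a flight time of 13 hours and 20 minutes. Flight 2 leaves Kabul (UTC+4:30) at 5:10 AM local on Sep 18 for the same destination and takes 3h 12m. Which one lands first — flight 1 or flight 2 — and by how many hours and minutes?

Flight 1 in UTC: 6:05 AM − 8:00 = 10:05 PM on Sep 17.
+13 hours 20 minutes → arrive 11:25 AM UTC on Sep 18.
Flight 2 in UTC: 5:10 AM − 4:30 = 12:40 AM on Sep 18.
+3 hours 12 minutes → arrive 3:52 AM UTC on Sep 18.
Flight 2 lands earlier by 7 hours 33 minutes.

the second, by 7 hours 33 minutes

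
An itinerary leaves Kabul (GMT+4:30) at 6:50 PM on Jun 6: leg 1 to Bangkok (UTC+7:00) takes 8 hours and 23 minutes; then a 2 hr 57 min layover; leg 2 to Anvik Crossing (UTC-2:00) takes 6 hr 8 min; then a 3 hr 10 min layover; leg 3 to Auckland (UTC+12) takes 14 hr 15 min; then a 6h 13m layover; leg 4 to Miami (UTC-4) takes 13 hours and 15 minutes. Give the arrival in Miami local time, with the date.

Convert departure to UTC: 6:50 PM − 4:30 = 2:20 PM UTC on Jun 6.
Add 8 hours 23 minutes leg 1 → 10:43 PM UTC.
Add 2 hours 57 minutes layover in Bangkok → 1:40 AM UTC (Jun 7).
Add 6 hours and 8 minutes leg 2 → 7:48 AM UTC.
Add 3 hours and 10 minutes layover in Anvik Crossing → 10:58 AM UTC.
Add 14 hours and 15 minutes leg 3 → 1:13 AM UTC (Jun 8).
Add 6 hours 13 minutes layover in Auckland → 7:26 AM UTC.
Add 13 hours 15 minutes leg 4 → 8:41 PM UTC.
Miami is UTC−4:00, so local arrival = 8:41 PM − 4:00 = 4:41 PM on Jun 8.

4:41 PM on June 8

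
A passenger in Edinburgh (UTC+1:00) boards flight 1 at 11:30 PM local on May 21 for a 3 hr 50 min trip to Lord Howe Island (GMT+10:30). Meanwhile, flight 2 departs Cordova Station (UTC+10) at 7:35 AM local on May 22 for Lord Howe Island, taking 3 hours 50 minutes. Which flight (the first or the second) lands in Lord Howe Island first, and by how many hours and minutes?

the second, by 55 minutes

Flight 1 in UTC: 11:30 PM − 1:00 = 10:30 PM on May 21.
+3 hours and 50 minutes → arrive 2:20 AM UTC on May 22.
Flight 2 in UTC: 7:35 AM − 10:00 = 9:35 PM on May 21.
+3 hours and 50 minutes → arrive 1:25 AM UTC on May 22.
Flight 2 lands earlier by 55 minutes.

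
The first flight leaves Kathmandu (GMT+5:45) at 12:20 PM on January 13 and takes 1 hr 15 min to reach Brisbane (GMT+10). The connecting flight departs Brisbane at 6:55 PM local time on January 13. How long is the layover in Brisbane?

1 hour 5 minutes

Convert departure to UTC: 12:20 PM − 5:45 = 6:35 AM UTC on Jan 13.
Add 1 hour and 15 minutes flight time → 7:50 AM UTC.
Brisbane is UTC+10:00, so local arrival = 7:50 AM + 10:00 = 5:50 PM on Jan 13.
Layover = 6:55 PM − 5:50 PM = 1 hour 5 minutes.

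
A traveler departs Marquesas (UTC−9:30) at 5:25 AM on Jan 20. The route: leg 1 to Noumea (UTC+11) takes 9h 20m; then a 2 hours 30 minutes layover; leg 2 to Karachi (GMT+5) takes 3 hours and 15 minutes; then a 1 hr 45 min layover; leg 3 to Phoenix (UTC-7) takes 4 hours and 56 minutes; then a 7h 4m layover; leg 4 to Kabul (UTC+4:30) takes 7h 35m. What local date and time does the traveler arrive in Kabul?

Convert departure to UTC: 5:25 AM + 9:30 = 2:55 PM UTC on Jan 20.
Add 9 hours 20 minutes leg 1 → 12:15 AM UTC (Jan 21).
Add 2 hours and 30 minutes layover in Noumea → 2:45 AM UTC.
Add 3 hours and 15 minutes leg 2 → 6:00 AM UTC.
Add 1 hour and 45 minutes layover in Karachi → 7:45 AM UTC.
Add 4 hours and 56 minutes leg 3 → 12:41 PM UTC.
Add 7 hours 4 minutes layover in Phoenix → 7:45 PM UTC.
Add 7 hours 35 minutes leg 4 → 3:20 AM UTC (Jan 22).
Kabul is UTC+4:30, so local arrival = 3:20 AM + 4:30 = 7:50 AM on Jan 22.

7:50 AM on Jan 22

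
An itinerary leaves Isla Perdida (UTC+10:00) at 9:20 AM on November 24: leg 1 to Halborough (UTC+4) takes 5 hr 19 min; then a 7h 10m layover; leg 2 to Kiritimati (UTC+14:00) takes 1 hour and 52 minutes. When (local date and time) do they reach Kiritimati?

Convert departure to UTC: 9:20 AM − 10:00 = 11:20 PM UTC on Nov 23.
Add 5 hours 19 minutes leg 1 → 4:39 AM UTC (Nov 24).
Add 7 hours 10 minutes layover in Halborough → 11:49 AM UTC.
Add 1 hour 52 minutes leg 2 → 1:41 PM UTC.
Kiritimati is UTC+14:00, so local arrival = 1:41 PM + 14:00 = 3:41 AM on Nov 25.

3:41 AM on Nov 25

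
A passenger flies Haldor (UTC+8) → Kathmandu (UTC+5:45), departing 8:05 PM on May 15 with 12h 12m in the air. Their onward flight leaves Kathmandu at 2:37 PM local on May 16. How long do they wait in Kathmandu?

Convert departure to UTC: 8:05 PM − 8:00 = 12:05 PM UTC on May 15.
Add 12 hours and 12 minutes flight time → 12:17 AM UTC (May 16).
Kathmandu is UTC+5:45, so local arrival = 12:17 AM + 5:45 = 6:02 AM on May 16.
Layover = 2:37 PM − 6:02 AM = 8 hours 35 minutes.

8 hours 35 minutes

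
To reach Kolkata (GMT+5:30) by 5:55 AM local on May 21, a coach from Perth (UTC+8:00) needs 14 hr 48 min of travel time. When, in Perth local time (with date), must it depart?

5:37 PM on May 20

Target arrival in UTC: 5:55 AM − 5:30 = 12:25 AM on May 21.
Subtract 14 hours and 48 minutes → departure 9:37 AM UTC on May 20.
Perth is UTC+8:00: 9:37 AM + 8:00 = 5:37 PM on May 20.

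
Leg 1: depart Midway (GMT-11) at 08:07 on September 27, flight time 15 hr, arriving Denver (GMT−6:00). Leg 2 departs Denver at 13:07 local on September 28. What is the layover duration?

9 hours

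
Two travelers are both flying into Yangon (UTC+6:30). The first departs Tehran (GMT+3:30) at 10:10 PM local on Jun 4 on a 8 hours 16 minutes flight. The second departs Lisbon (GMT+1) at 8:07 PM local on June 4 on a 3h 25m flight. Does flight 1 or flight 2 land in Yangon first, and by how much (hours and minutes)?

the second, by 4 hours 24 minutes

Flight 1 in UTC: 10:10 PM − 3:30 = 6:40 PM on Jun 4.
+8 hours 16 minutes → arrive 2:56 AM UTC on Jun 5.
Flight 2 in UTC: 8:07 PM − 1:00 = 7:07 PM on Jun 4.
+3 hours and 25 minutes → arrive 10:32 PM UTC on Jun 4.
Flight 2 lands earlier by 4 hours 24 minutes.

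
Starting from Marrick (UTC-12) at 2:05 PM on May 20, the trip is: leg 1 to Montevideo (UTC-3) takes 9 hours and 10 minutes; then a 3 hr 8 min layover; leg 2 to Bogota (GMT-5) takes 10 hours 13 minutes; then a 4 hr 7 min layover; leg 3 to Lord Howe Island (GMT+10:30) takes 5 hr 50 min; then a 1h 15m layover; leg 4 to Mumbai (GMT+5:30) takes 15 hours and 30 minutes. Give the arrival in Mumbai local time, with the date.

8:48 AM on May 23

Convert departure to UTC: 2:05 PM + 12:00 = 2:05 AM UTC on May 21.
Add 9 hours and 10 minutes leg 1 → 11:15 AM UTC.
Add 3 hours 8 minutes layover in Montevideo → 2:23 PM UTC.
Add 10 hours and 13 minutes leg 2 → 12:36 AM UTC (May 22).
Add 4 hours 7 minutes layover in Bogota → 4:43 AM UTC.
Add 5 hours 50 minutes leg 3 → 10:33 AM UTC.
Add 1 hour 15 minutes layover in Lord Howe Island → 11:48 AM UTC.
Add 15 hours 30 minutes leg 4 → 3:18 AM UTC (May 23).
Mumbai is UTC+5:30, so local arrival = 3:18 AM + 5:30 = 8:48 AM on May 23.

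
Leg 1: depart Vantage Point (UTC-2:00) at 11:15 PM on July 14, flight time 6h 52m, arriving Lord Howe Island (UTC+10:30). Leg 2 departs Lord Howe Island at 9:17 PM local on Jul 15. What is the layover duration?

2 hours 40 minutes

Convert departure to UTC: 11:15 PM + 2:00 = 1:15 AM UTC on Jul 15.
Add 6 hours 52 minutes flight time → 8:07 AM UTC.
Lord Howe Island is UTC+10:30, so local arrival = 8:07 AM + 10:30 = 6:37 PM on Jul 15.
Layover = 9:17 PM − 6:37 PM = 2 hours 40 minutes.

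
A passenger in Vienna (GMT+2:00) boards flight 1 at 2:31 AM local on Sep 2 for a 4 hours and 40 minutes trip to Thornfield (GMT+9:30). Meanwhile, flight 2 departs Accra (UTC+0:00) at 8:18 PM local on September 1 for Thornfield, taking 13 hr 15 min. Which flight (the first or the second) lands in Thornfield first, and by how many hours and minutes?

Flight 1 in UTC: 2:31 AM − 2:00 = 12:31 AM on Sep 2.
+4 hours 40 minutes → arrive 5:11 AM UTC on Sep 2.
Flight 2 departs at 8:18 PM UTC (Sep 1).
+13 hours 15 minutes → arrive 9:33 AM UTC on Sep 2.
Flight 1 lands earlier by 4 hours 22 minutes.

the first, by 4 hours 22 minutes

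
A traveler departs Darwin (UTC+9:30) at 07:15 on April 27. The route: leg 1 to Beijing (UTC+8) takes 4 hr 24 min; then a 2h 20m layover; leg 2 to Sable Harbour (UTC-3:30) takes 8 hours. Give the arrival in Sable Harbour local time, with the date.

08:59 on Apr 27

Convert departure to UTC: 07:15 − 9:30 = 21:45 UTC on Apr 26.
Add 4 hours 24 minutes leg 1 → 02:09 UTC (Apr 27).
Add 2 hours and 20 minutes layover in Beijing → 04:29 UTC.
Add 8 hours leg 2 → 12:29 UTC.
Sable Harbour is UTC−3:30, so local arrival = 12:29 − 3:30 = 08:59 on Apr 27.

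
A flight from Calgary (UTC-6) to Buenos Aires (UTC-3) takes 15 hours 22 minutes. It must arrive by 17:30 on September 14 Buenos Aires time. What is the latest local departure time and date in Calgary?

Target arrival in UTC: 17:30 + 3:00 = 20:30 on Sep 14.
Subtract 15 hours and 22 minutes → departure 05:08 UTC on Sep 14.
Calgary is UTC−6:00: 05:08 − 6:00 = 23:08 on Sep 13.

23:08 on Sep 13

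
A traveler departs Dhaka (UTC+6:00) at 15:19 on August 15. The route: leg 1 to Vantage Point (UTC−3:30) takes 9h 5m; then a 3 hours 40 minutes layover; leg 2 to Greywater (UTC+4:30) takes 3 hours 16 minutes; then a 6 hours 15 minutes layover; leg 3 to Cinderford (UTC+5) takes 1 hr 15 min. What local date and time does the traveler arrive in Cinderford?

13:50 on Aug 16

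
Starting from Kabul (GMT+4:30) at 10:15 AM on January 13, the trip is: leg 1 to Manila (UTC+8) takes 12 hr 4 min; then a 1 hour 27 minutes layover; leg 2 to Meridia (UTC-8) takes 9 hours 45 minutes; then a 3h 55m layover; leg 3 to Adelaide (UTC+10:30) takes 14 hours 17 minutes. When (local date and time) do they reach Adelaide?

9:43 AM on January 15

Convert departure to UTC: 10:15 AM − 4:30 = 5:45 AM UTC on Jan 13.
Add 12 hours 4 minutes leg 1 → 5:49 PM UTC.
Add 1 hour 27 minutes layover in Manila → 7:16 PM UTC.
Add 9 hours 45 minutes leg 2 → 5:01 AM UTC (Jan 14).
Add 3 hours 55 minutes layover in Meridia → 8:56 AM UTC.
Add 14 hours 17 minutes leg 3 → 11:13 PM UTC.
Adelaide is UTC+10:30, so local arrival = 11:13 PM + 10:30 = 9:43 AM on Jan 15.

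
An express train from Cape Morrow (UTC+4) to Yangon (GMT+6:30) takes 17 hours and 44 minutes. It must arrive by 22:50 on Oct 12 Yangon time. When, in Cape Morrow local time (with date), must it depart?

Target arrival in UTC: 22:50 − 6:30 = 16:20 on Oct 12.
Subtract 17 hours 44 minutes → departure 22:36 UTC on Oct 11.
Cape Morrow is UTC+4:00: 22:36 + 4:00 = 02:36 on Oct 12.

02:36 on October 12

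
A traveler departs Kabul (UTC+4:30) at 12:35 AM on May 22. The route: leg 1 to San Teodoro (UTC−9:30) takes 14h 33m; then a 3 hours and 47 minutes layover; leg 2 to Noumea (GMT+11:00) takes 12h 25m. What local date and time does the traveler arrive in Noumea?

1:50 PM on May 23

Convert departure to UTC: 12:35 AM − 4:30 = 8:05 PM UTC on May 21.
Add 14 hours and 33 minutes leg 1 → 10:38 AM UTC (May 22).
Add 3 hours and 47 minutes layover in San Teodoro → 2:25 PM UTC.
Add 12 hours 25 minutes leg 2 → 2:50 AM UTC (May 23).
Noumea is UTC+11:00, so local arrival = 2:50 AM + 11:00 = 1:50 PM on May 23.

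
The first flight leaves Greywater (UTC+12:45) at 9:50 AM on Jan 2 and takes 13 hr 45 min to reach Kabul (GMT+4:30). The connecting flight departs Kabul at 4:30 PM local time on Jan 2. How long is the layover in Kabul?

Convert departure to UTC: 9:50 AM − 12:45 = 9:05 PM UTC on Jan 1.
Add 13 hours and 45 minutes flight time → 10:50 AM UTC (Jan 2).
Kabul is UTC+4:30, so local arrival = 10:50 AM + 4:30 = 3:20 PM on Jan 2.
Layover = 4:30 PM − 3:20 PM = 1 hour 10 minutes.

1 hour 10 minutes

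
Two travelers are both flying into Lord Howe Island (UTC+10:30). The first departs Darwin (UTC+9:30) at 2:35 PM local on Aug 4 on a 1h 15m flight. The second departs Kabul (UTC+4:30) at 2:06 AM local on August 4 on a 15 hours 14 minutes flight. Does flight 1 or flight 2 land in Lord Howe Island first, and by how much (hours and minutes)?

the first, by 6 hours 30 minutes

Flight 1 in UTC: 2:35 PM − 9:30 = 5:05 AM on Aug 4.
+1 hour and 15 minutes → arrive 6:20 AM UTC on Aug 4.
Flight 2 in UTC: 2:06 AM − 4:30 = 9:36 PM on Aug 3.
+15 hours and 14 minutes → arrive 12:50 PM UTC on Aug 4.
Flight 1 lands earlier by 6 hours 30 minutes.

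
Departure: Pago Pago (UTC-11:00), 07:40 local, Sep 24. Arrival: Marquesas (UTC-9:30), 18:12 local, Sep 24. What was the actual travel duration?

Departure in UTC: 07:40 + 11:00 = 18:40 on Sep 24.
Arrival in UTC: 18:12 + 9:30 = 03:42 on Sep 25.
Elapsed = 03:42 − 18:40 (+1 day) = 9 hours 2 minutes.

9 hours 2 minutes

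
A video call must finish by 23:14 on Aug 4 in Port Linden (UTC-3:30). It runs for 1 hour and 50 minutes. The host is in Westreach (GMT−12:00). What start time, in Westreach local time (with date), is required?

12:54 on Aug 4

Target end time in UTC: 23:14 + 3:30 = 02:44 on Aug 5.
Subtract 1 hour and 50 minutes → start 00:54 UTC on Aug 5.
Westreach is UTC−12:00: 00:54 − 12:00 = 12:54 on Aug 4.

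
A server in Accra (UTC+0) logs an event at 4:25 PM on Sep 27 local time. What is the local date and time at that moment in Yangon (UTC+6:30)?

10:55 PM on September 27

Accra is UTC+0 so that is 4:25 PM UTC.
Yangon is UTC+6:30: 4:25 PM + 6:30 = 10:55 PM on Sep 27.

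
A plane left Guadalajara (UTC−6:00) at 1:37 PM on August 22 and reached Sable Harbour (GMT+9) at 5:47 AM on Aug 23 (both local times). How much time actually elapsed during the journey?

1 hour 10 minutes

Sable Harbour is 15:00 ahead of Guadalajara.
Clock-face elapsed time (ignoring zones) is 16 hours 10 minutes.
Actual elapsed = 16 hours 10 minutes − 15:00 = 1 hour 10 minutes.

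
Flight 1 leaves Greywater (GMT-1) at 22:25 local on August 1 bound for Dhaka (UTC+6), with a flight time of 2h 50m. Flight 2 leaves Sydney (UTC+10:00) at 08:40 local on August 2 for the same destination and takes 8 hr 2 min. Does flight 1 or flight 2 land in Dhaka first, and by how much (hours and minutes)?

Flight 1 in UTC: 22:25 + 1:00 = 23:25 on Aug 1.
+2 hours and 50 minutes → arrive 02:15 UTC on Aug 2.
Flight 2 in UTC: 08:40 − 10:00 = 22:40 on Aug 1.
+8 hours and 2 minutes → arrive 06:42 UTC on Aug 2.
Flight 1 lands earlier by 4 hours 27 minutes.

the first, by 4 hours 27 minutes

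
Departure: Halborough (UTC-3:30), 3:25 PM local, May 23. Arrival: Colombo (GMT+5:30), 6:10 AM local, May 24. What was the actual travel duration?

5 hours 45 minutes

Departure in UTC: 3:25 PM + 3:30 = 6:55 PM on May 23.
Arrival in UTC: 6:10 AM − 5:30 = 12:40 AM on May 24.
Elapsed = 12:40 AM − 6:55 PM (+1 day) = 5 hours 45 minutes.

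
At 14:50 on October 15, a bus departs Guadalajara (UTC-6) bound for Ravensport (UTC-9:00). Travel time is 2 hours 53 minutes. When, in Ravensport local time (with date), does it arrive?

Ravensport is 3:00 behind Guadalajara.
After 2 hours and 53 minutes it is 17:43 in Guadalajara.
Shift by the zone difference: 17:43 − 3:00 = 14:43 on Oct 15 in Ravensport.

14:43 on Oct 15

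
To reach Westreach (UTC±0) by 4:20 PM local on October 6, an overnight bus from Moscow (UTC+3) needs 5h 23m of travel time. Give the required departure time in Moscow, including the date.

1:57 PM on Oct 6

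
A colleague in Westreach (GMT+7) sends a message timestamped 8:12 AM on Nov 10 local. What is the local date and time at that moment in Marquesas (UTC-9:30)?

3:42 PM on Nov 9

In UTC: 8:12 AM − 7:00 = 1:12 AM on Nov 10.
Marquesas is UTC−9:30: 1:12 AM − 9:30 = 3:42 PM on Nov 9.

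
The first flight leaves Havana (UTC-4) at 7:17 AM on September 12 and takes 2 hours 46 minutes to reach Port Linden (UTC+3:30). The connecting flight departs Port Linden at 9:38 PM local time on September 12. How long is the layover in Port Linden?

Convert departure to UTC: 7:17 AM + 4:00 = 11:17 AM UTC on Sep 12.
Add 2 hours and 46 minutes flight time → 2:03 PM UTC.
Port Linden is UTC+3:30, so local arrival = 2:03 PM + 3:30 = 5:33 PM on Sep 12.
Layover = 9:38 PM − 5:33 PM = 4 hours 5 minutes.

4 hours 5 minutes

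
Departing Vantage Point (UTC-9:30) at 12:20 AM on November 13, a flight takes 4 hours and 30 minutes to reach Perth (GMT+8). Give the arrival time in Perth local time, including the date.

Perth is 17:30 ahead of Vantage Point.
After 4 hours and 30 minutes it is 4:50 AM in Vantage Point.
Shift by the zone difference: 4:50 AM + 17:30 = 10:20 PM on Nov 13 in Perth.

10:20 PM on November 13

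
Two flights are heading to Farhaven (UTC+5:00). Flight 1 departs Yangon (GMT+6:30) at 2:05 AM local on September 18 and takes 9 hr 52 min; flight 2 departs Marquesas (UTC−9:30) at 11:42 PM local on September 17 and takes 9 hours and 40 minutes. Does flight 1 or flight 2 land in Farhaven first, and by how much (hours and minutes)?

Flight 1 in UTC: 2:05 AM − 6:30 = 7:35 PM on Sep 17.
+9 hours and 52 minutes → arrive 5:27 AM UTC on Sep 18.
Flight 2 in UTC: 11:42 PM + 9:30 = 9:12 AM on Sep 18.
+9 hours and 40 minutes → arrive 6:52 PM UTC on Sep 18.
Flight 1 lands earlier by 13 hours 25 minutes.

the first, by 13 hours 25 minutes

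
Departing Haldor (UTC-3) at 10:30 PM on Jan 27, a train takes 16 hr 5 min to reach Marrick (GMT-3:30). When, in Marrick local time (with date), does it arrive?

2:05 PM on January 28

Marrick is 0:30 behind Haldor.
After 16 hours and 5 minutes it is 2:35 PM (Jan 28) in Haldor.
Shift by the zone difference: 2:35 PM − 0:30 = 2:05 PM on Jan 28 in Marrick.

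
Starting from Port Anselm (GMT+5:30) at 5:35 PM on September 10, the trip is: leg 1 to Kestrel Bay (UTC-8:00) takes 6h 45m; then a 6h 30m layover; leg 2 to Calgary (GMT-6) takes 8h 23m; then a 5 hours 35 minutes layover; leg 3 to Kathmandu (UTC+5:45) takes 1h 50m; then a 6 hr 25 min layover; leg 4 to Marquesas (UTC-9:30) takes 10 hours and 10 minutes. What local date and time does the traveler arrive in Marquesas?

Convert departure to UTC: 5:35 PM − 5:30 = 12:05 PM UTC on Sep 10.
Add 6 hours 45 minutes leg 1 → 6:50 PM UTC.
Add 6 hours and 30 minutes layover in Kestrel Bay → 1:20 AM UTC (Sep 11).
Add 8 hours and 23 minutes leg 2 → 9:43 AM UTC.
Add 5 hours 35 minutes layover in Calgary → 3:18 PM UTC.
Add 1 hour 50 minutes leg 3 → 5:08 PM UTC.
Add 6 hours and 25 minutes layover in Kathmandu → 11:33 PM UTC.
Add 10 hours and 10 minutes leg 4 → 9:43 AM UTC (Sep 12).
Marquesas is UTC−9:30, so local arrival = 9:43 AM − 9:30 = 12:13 AM on Sep 12.

12:13 AM on September 12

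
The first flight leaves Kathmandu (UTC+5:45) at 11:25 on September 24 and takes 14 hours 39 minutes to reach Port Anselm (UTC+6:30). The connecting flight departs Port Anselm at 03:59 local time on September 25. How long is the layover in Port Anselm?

1 hour 10 minutes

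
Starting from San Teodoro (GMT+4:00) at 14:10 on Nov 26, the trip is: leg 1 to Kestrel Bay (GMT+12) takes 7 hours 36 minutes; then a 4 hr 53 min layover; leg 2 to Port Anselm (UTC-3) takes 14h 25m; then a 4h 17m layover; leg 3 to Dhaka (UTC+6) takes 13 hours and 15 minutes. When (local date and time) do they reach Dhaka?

12:36 on November 28

Convert departure to UTC: 14:10 − 4:00 = 10:10 UTC on Nov 26.
Add 7 hours and 36 minutes leg 1 → 17:46 UTC.
Add 4 hours and 53 minutes layover in Kestrel Bay → 22:39 UTC.
Add 14 hours 25 minutes leg 2 → 13:04 UTC (Nov 27).
Add 4 hours and 17 minutes layover in Port Anselm → 17:21 UTC.
Add 13 hours 15 minutes leg 3 → 06:36 UTC (Nov 28).
Dhaka is UTC+6:00, so local arrival = 06:36 + 6:00 = 12:36 on Nov 28.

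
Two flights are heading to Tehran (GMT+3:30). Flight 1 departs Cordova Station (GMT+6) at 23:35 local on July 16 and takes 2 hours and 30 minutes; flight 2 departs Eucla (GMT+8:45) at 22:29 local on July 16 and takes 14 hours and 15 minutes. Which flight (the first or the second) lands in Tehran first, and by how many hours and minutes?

the first, by 7 hours 54 minutes

Flight 1 in UTC: 23:35 − 6:00 = 17:35 on Jul 16.
+2 hours and 30 minutes → arrive 20:05 UTC on Jul 16.
Flight 2 in UTC: 22:29 − 8:45 = 13:44 on Jul 16.
+14 hours 15 minutes → arrive 03:59 UTC on Jul 17.
Flight 1 lands earlier by 7 hours 54 minutes.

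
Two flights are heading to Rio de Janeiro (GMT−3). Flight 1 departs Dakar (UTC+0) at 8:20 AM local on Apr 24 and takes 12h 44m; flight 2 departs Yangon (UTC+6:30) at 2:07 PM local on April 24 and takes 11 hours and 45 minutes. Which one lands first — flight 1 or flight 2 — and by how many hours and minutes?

the second, by 1 hour 42 minutes

Flight 1 departs at 8:20 AM UTC (Apr 24).
+12 hours and 44 minutes → arrive 9:04 PM UTC on Apr 24.
Flight 2 in UTC: 2:07 PM − 6:30 = 7:37 AM on Apr 24.
+11 hours and 45 minutes → arrive 7:22 PM UTC on Apr 24.
Flight 2 lands earlier by 1 hour 42 minutes.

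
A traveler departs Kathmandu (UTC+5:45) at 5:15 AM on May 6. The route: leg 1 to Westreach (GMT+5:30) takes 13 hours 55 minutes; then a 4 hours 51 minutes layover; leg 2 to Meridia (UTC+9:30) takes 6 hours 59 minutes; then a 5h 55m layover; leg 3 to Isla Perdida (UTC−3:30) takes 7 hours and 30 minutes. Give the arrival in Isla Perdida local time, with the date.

11:10 AM on May 7

Convert departure to UTC: 5:15 AM − 5:45 = 11:30 PM UTC on May 5.
Add 13 hours and 55 minutes leg 1 → 1:25 PM UTC (May 6).
Add 4 hours 51 minutes layover in Westreach → 6:16 PM UTC.
Add 6 hours and 59 minutes leg 2 → 1:15 AM UTC (May 7).
Add 5 hours 55 minutes layover in Meridia → 7:10 AM UTC.
Add 7 hours 30 minutes leg 3 → 2:40 PM UTC.
Isla Perdida is UTC−3:30, so local arrival = 2:40 PM − 3:30 = 11:10 AM on May 7.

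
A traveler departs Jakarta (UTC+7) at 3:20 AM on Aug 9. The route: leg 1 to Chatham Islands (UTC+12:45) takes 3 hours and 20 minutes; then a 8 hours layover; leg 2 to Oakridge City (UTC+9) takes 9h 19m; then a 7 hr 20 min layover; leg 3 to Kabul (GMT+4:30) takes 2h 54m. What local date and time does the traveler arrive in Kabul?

Convert departure to UTC: 3:20 AM − 7:00 = 8:20 PM UTC on Aug 8.
Add 3 hours 20 minutes leg 1 → 11:40 PM UTC.
Add 8 hours layover in Chatham Islands → 7:40 AM UTC (Aug 9).
Add 9 hours 19 minutes leg 2 → 4:59 PM UTC.
Add 7 hours and 20 minutes layover in Oakridge City → 12:19 AM UTC (Aug 10).
Add 2 hours and 54 minutes leg 3 → 3:13 AM UTC.
Kabul is UTC+4:30, so local arrival = 3:13 AM + 4:30 = 7:43 AM on Aug 10.

7:43 AM on Aug 10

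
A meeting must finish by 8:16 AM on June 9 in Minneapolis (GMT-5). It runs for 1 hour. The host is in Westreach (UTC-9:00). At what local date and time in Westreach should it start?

Target end time in UTC: 8:16 AM + 5:00 = 1:16 PM on Jun 9.
Subtract 1 hour → start 12:16 PM UTC on Jun 9.
Westreach is UTC−9:00: 12:16 PM − 9:00 = 3:16 AM on Jun 9.

3:16 AM on June 9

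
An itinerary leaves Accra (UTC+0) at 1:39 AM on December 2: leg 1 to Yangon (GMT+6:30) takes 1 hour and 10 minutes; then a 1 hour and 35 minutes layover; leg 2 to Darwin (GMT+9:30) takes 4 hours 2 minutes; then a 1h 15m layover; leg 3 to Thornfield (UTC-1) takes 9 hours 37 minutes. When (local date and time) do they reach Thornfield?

Accra is at UTC+0, so departure is already 1:39 AM UTC on Dec 2.
Add 1 hour and 10 minutes leg 1 → 2:49 AM UTC.
Add 1 hour 35 minutes layover in Yangon → 4:24 AM UTC.
Add 4 hours and 2 minutes leg 2 → 8:26 AM UTC.
Add 1 hour 15 minutes layover in Darwin → 9:41 AM UTC.
Add 9 hours 37 minutes leg 3 → 7:18 PM UTC.
Thornfield is UTC−1:00, so local arrival = 7:18 PM − 1:00 = 6:18 PM on Dec 2.

6:18 PM on December 2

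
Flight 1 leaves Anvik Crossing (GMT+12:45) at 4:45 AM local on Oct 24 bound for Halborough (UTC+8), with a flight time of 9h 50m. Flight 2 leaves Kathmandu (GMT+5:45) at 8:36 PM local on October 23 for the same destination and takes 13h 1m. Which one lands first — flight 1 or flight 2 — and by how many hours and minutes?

Flight 1 in UTC: 4:45 AM − 12:45 = 4:00 PM on Oct 23.
+9 hours and 50 minutes → arrive 1:50 AM UTC on Oct 24.
Flight 2 in UTC: 8:36 PM − 5:45 = 2:51 PM on Oct 23.
+13 hours 1 minute → arrive 3:52 AM UTC on Oct 24.
Flight 1 lands earlier by 2 hours 2 minutes.

the first, by 2 hours 2 minutes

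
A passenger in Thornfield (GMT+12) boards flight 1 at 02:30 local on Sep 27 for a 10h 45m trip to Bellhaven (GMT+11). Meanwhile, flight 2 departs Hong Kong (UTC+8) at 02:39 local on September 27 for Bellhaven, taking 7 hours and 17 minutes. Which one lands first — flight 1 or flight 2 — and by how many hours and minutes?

Flight 1 in UTC: 02:30 − 12:00 = 14:30 on Sep 26.
+10 hours 45 minutes → arrive 01:15 UTC on Sep 27.
Flight 2 in UTC: 02:39 − 8:00 = 18:39 on Sep 26.
+7 hours 17 minutes → arrive 01:56 UTC on Sep 27.
Flight 1 lands earlier by 41 minutes.

the first, by 41 minutes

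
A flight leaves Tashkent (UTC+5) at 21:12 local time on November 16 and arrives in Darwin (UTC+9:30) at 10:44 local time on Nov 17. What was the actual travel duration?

9 hours 2 minutes

Departure in UTC: 21:12 − 5:00 = 16:12 on Nov 16.
Arrival in UTC: 10:44 − 9:30 = 01:14 on Nov 17.
Elapsed = 01:14 − 16:12 (+1 day) = 9 hours 2 minutes.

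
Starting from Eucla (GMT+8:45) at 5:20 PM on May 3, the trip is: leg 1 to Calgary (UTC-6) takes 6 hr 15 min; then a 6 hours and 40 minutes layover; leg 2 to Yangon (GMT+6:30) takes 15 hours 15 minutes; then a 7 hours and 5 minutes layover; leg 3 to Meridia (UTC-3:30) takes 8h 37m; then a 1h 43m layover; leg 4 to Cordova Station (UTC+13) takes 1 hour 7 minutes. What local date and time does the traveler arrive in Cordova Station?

8:17 PM on May 5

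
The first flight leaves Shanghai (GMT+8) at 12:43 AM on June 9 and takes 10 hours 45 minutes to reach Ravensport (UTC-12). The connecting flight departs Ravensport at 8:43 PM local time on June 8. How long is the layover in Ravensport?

Convert departure to UTC: 12:43 AM − 8:00 = 4:43 PM UTC on Jun 8.
Add 10 hours 45 minutes flight time → 3:28 AM UTC (Jun 9).
Ravensport is UTC−12:00, so local arrival = 3:28 AM − 12:00 = 3:28 PM on Jun 8.
Layover = 8:43 PM − 3:28 PM = 5 hours 15 minutes.

5 hours 15 minutes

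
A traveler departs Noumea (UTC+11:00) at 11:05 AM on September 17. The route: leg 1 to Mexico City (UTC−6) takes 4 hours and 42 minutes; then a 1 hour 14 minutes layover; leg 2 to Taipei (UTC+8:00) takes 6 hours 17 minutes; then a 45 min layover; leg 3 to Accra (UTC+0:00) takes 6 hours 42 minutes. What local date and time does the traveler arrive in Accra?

Convert departure to UTC: 11:05 AM − 11:00 = 12:05 AM UTC on Sep 17.
Add 4 hours 42 minutes leg 1 → 4:47 AM UTC.
Add 1 hour and 14 minutes layover in Mexico City → 6:01 AM UTC.
Add 6 hours and 17 minutes leg 2 → 12:18 PM UTC.
Add 45 minutes layover in Taipei → 1:03 PM UTC.
Add 6 hours and 42 minutes leg 3 → 7:45 PM UTC.
Accra is UTC+0, so local arrival is the same: 7:45 PM on Sep 17.

7:45 PM on September 17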